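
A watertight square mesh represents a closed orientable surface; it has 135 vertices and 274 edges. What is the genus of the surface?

2

Every face is a square and each edge borders two faces, so 4F = 2·274, giving F = 137.
χ = V − E + F = 135 − 274 + 137 = -2.
For a closed orientable surface χ = 2 − 2g, so g = (2 − (-2))/2 = 2.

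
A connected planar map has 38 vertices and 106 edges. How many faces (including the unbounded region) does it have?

70

Euler's formula for a connected plane graph: V − E + F = 2, so F = 2 − 38 + 106 = 70.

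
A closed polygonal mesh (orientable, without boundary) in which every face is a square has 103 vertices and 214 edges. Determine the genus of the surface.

Every face is a square and each edge borders two faces, so 4F = 2·214, giving F = 107.
χ = V − E + F = 103 − 214 + 107 = -4.
For a closed orientable surface χ = 2 − 2g, so g = (2 − (-4))/2 = 3.

3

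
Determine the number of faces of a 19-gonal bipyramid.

A bipyramid over an n-gon has 2n triangular faces and n + 2 vertices: V = 19 + 2 = 21, E = 3·19 = 57, F = 2·19 = 38.

38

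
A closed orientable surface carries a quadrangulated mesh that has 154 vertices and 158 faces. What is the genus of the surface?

Every face is a square, so 2E = 4·158 = 632, giving E = 316.
χ = V − E + F = 154 − 316 + 158 = -4.
For a closed orientable surface χ = 2 − 2g, so g = (2 − (-4))/2 = 3.

3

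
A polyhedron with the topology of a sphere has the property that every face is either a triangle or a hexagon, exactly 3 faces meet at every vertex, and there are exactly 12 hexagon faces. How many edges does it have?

Let x be the number of triangles; then F = 12 + x.
Edge–face incidences: 2E = 6·12 + 3·x = 72 + 3x.
Every vertex has degree 3, so 3V = 2E.
Euler: V − E + F = 2 ⇒ (2E)/3 − E + (12 + x) = 2.
Multiply by 6: 2·(2E) − 3·(2E) + 6·(12 + x) = 12, i.e. 72 + 6x − (72 + 3x) = 12.
Collecting terms: 3x = 12, so x = 4.
Then 2E = 72 + 3·4 = 84, so E = 42, V = 2E/3 = 28, F = 12 + 4 = 16.

42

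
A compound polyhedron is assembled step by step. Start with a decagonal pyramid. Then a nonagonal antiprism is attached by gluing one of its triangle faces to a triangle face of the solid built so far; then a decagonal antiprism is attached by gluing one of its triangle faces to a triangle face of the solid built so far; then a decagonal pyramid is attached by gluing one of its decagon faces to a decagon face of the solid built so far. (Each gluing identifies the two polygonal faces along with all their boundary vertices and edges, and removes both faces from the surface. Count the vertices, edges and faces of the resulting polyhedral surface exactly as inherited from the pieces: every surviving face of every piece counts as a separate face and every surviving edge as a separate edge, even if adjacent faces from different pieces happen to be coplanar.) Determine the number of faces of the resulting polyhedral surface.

A decagonal pyramid: V=11, E=20, F=11.
Attach a nonagonal antiprism (V=18, E=36, F=20) along a 3-gon: merge 3 vertices and 3 edges, delete both glued faces → V=26, E=53, F=29.
Attach a decagonal antiprism (V=20, E=40, F=22) along a 3-gon: merge 3 vertices and 3 edges, delete both glued faces → V=43, E=90, F=49.
Attach a decagonal pyramid (V=11, E=20, F=11) along a 10-gon: merge 10 vertices and 10 edges, delete both glued faces → V=44, E=100, F=58.
Check: V − E + F = 44 − 100 + 58 = 2.

58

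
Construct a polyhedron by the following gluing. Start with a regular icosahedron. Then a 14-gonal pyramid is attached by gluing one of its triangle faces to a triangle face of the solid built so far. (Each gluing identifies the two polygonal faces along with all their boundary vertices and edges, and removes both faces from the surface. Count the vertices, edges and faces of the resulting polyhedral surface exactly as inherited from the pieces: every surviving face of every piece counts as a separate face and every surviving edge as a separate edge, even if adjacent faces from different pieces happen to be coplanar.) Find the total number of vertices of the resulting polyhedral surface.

A regular icosahedron: V=12, E=30, F=20.
Attach a 14-gonal pyramid (V=15, E=28, F=15) along a 3-gon: merge 3 vertices and 3 edges, delete both glued faces → V=24, E=55, F=33.
Check: V − E + F = 24 − 55 + 33 = 2.

24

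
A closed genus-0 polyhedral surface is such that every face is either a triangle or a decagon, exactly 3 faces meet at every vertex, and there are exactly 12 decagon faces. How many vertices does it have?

Let x be the number of triangles; then F = 12 + x.
Edge–face incidences: 2E = 10·12 + 3·x = 120 + 3x.
Every vertex has degree 3, so 3V = 2E.
Euler: V − E + F = 2 ⇒ (2E)/3 − E + (12 + x) = 2.
Multiply by 6: 2·(2E) − 3·(2E) + 6·(12 + x) = 12, i.e. 72 + 6x − (120 + 3x) = 12.
Collecting terms: 3x − 48 = 12, so 3x = 60, so x = 20.
Then 2E = 120 + 3·20 = 180, so E = 90, V = 2E/3 = 60, F = 12 + 20 = 32.

60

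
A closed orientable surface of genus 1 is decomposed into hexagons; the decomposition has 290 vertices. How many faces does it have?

145

χ = 2 − 2·1 = 0, and every face is a hexagon so 6F = 2E.
V − E + F = 0 with E = 6F/2 gives 290 − (6/2 − 1)·F = 0, so F = 145 and E = 435.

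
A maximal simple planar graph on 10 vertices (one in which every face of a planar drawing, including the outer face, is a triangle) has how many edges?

In a plane triangulation 3F = 2E and V − E + F = 2, so E = 3V − 6 = 3·10 − 6 = 24.

24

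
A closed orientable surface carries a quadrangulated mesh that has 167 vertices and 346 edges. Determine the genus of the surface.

4

Every face is a square and each edge borders two faces, so 4F = 2·346, giving F = 173.
χ = V − E + F = 167 − 346 + 173 = -6.
For a closed orientable surface χ = 2 − 2g, so g = (2 − (-6))/2 = 4.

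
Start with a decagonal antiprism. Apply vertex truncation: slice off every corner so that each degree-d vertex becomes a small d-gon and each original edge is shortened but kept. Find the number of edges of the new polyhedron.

The base solid has V = 20, E = 40, F = 22.
Truncation replaces each original edge-end by a new vertex, so V′ = 2E = 80.
Each original edge survives, and each old vertex of degree d contributes d new edges; summing degrees gives Σd = 2E, so E′ = E + 2E = 3E = 120.
Each original face survives and each original vertex becomes one new face: F′ = F + V = 42.

120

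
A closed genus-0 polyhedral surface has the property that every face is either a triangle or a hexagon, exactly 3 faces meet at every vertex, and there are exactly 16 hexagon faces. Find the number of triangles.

Let x be the number of triangles; then F = 16 + x.
Edge–face incidences: 2E = 6·16 + 3·x = 96 + 3x.
Every vertex has degree 3, so 3V = 2E.
Euler: V − E + F = 2 ⇒ (2E)/3 − E + (16 + x) = 2.
Multiply by 6: 2·(2E) − 3·(2E) + 6·(16 + x) = 12, i.e. 96 + 6x − (96 + 3x) = 12.
Collecting terms: 3x = 12, so x = 4.
Then 2E = 96 + 3·4 = 108, so E = 54, V = 2E/3 = 36, F = 16 + 4 = 20.

4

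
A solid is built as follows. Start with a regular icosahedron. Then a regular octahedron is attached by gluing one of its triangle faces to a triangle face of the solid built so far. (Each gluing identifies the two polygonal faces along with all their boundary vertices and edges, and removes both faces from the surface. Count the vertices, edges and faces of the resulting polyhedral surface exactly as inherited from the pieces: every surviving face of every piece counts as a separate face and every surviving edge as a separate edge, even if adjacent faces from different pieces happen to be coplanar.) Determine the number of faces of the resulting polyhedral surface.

26

A regular icosahedron: V=12, E=30, F=20.
Attach a regular octahedron (V=6, E=12, F=8) along a 3-gon: merge 3 vertices and 3 edges, delete both glued faces → V=15, E=39, F=26.
Check: V − E + F = 15 − 39 + 26 = 2.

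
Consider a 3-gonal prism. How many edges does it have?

9

A prism on an n-gon has two n-gon bases and n rectangular sides: V = 2·3 = 6, E = 3·3 = 9, F = 3 + 2 = 5.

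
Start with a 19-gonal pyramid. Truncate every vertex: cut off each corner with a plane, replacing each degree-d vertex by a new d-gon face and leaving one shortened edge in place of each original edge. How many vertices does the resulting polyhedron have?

76

The base solid has V = 20, E = 38, F = 20.
Truncation replaces each original edge-end by a new vertex, so V′ = 2E = 76.
Each original edge survives, and each old vertex of degree d contributes d new edges; summing degrees gives Σd = 2E, so E′ = E + 2E = 3E = 114.
Each original face survives and each original vertex becomes one new face: F′ = F + V = 40.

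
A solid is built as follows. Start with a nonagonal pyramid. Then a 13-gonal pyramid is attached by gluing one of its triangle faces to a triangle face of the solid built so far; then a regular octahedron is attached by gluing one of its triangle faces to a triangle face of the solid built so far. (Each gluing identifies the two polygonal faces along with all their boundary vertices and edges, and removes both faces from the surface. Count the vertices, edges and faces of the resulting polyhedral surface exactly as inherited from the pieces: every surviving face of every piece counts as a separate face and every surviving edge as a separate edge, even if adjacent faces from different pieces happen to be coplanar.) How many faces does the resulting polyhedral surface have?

A nonagonal pyramid: V=10, E=18, F=10.
Attach a 13-gonal pyramid (V=14, E=26, F=14) along a 3-gon: merge 3 vertices and 3 edges, delete both glued faces → V=21, E=41, F=22.
Attach a regular octahedron (V=6, E=12, F=8) along a 3-gon: merge 3 vertices and 3 edges, delete both glued faces → V=24, E=50, F=28.
Check: V − E + F = 24 − 50 + 28 = 2.

28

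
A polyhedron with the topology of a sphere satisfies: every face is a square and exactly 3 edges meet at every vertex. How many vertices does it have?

Each face has 4 edges and each edge borders two faces, so 2E = 4F.
Each vertex has degree 3, so 3V = 2E and hence V = 4F/3.
Euler: V − E + F = 2 ⇒ (4F/3) − (4F/2) + F = 2.
Multiply by 6: (8 − 12 + 6)F = 12, i.e. 2F = 12.
So F = 6, E = 4·6/2 = 12, V = 4·6/3 = 8.

8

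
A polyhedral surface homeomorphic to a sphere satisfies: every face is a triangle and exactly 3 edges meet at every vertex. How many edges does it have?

Each face has 3 edges and each edge borders two faces, so 2E = 3F.
Each vertex has degree 3, so 3V = 2E and hence V = 3F/3.
Euler: V − E + F = 2 ⇒ (3F/3) − (3F/2) + F = 2.
Multiply by 6: (6 − 9 + 6)F = 12, i.e. 3F = 12.
So F = 4, E = 3·4/2 = 6, V = 3·4/3 = 4.

6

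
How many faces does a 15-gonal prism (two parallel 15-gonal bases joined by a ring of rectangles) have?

17

A prism on an n-gon has two n-gon bases and n rectangular sides: V = 2·15 = 30, E = 3·15 = 45, F = 15 + 2 = 17.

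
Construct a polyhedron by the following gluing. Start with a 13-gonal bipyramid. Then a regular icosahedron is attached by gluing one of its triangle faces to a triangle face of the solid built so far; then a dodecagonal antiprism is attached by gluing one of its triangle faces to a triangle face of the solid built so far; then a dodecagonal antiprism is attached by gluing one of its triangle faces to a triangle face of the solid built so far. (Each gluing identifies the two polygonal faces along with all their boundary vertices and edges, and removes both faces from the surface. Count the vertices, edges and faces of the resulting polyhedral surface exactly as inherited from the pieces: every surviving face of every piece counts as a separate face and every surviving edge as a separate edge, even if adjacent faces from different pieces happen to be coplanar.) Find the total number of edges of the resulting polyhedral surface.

A 13-gonal bipyramid: V=15, E=39, F=26.
Attach a regular icosahedron (V=12, E=30, F=20) along a 3-gon: merge 3 vertices and 3 edges, delete both glued faces → V=24, E=66, F=44.
Attach a dodecagonal antiprism (V=24, E=48, F=26) along a 3-gon: merge 3 vertices and 3 edges, delete both glued faces → V=45, E=111, F=68.
Attach a dodecagonal antiprism (V=24, E=48, F=26) along a 3-gon: merge 3 vertices and 3 edges, delete both glued faces → V=66, E=156, F=92.
Check: V − E + F = 66 − 156 + 92 = 2.

156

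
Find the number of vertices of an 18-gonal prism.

A prism on an n-gon has two n-gon bases and n rectangular sides: V = 2·18 = 36, E = 3·18 = 54, F = 18 + 2 = 20.

36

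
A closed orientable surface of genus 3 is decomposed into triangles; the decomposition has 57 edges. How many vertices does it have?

15

χ = 2 − 2·3 = -4, and every face is a triangle so 3F = 2E.
F = 2E/3 = 38. Then V = -4 + E − F = -4 + 57 − 38 = 15.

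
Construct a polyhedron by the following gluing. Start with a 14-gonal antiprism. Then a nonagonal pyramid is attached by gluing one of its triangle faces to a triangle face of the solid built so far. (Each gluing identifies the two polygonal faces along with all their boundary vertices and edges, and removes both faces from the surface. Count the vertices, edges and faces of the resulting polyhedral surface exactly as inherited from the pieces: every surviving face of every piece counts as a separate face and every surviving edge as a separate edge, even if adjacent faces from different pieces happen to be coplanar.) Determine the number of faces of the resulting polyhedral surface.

38

A 14-gonal antiprism: V=28, E=56, F=30.
Attach a nonagonal pyramid (V=10, E=18, F=10) along a 3-gon: merge 3 vertices and 3 edges, delete both glued faces → V=35, E=71, F=38.
Check: V − E + F = 35 − 71 + 38 = 2.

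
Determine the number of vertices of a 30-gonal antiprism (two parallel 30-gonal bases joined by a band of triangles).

60

An antiprism on an n-gon has two n-gon caps and 2n triangles: V = 2·30 = 60, E = 4·30 = 120, F = 2·30 + 2 = 62.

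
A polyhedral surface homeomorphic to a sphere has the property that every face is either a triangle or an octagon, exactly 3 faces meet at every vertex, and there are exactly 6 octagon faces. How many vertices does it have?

24

Let x be the number of triangles; then F = 6 + x.
Edge–face incidences: 2E = 8·6 + 3·x = 48 + 3x.
Every vertex has degree 3, so 3V = 2E.
Euler: V − E + F = 2 ⇒ (2E)/3 − E + (6 + x) = 2.
Multiply by 6: 2·(2E) − 3·(2E) + 6·(6 + x) = 12, i.e. 36 + 6x − (48 + 3x) = 12.
Collecting terms: 3x − 12 = 12, so 3x = 24, so x = 8.
Then 2E = 48 + 3·8 = 72, so E = 36, V = 2E/3 = 24, F = 6 + 8 = 14.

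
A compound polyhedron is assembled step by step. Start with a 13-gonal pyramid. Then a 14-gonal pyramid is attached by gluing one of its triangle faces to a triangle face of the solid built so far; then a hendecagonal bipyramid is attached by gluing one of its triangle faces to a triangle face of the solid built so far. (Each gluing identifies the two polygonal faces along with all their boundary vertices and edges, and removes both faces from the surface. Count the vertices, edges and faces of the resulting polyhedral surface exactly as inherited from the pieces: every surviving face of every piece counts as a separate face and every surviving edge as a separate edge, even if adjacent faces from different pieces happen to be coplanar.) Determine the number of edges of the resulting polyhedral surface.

A 13-gonal pyramid: V=14, E=26, F=14.
Attach a 14-gonal pyramid (V=15, E=28, F=15) along a 3-gon: merge 3 vertices and 3 edges, delete both glued faces → V=26, E=51, F=27.
Attach a hendecagonal bipyramid (V=13, E=33, F=22) along a 3-gon: merge 3 vertices and 3 edges, delete both glued faces → V=36, E=81, F=47.
Check: V − E + F = 36 − 81 + 47 = 2.

81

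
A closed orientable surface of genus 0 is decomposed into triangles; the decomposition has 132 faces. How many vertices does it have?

χ = 2 − 2·0 = 2, and every face is a triangle so 3F = 2E.
E = 3·132/2 = 198. Then V = 2 + E − F = 2 + 198 − 132 = 68.

68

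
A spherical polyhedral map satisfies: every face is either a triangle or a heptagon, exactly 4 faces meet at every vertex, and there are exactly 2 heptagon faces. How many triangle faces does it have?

Let x be the number of triangles; then F = 2 + x.
Edge–face incidences: 2E = 7·2 + 3·x = 14 + 3x.
Every vertex has degree 4, so 4V = 2E.
Euler: V − E + F = 2 ⇒ (2E)/4 − E + (2 + x) = 2.
Multiply by 8: 2·(2E) − 4·(2E) + 8·(2 + x) = 16, i.e. 16 + 8x − 2·(14 + 3x) = 16.
Collecting terms: 2x − 12 = 16, so 2x = 28, so x = 14.
Then 2E = 14 + 3·14 = 56, so E = 28, V = 2E/4 = 14, F = 2 + 14 = 16.

14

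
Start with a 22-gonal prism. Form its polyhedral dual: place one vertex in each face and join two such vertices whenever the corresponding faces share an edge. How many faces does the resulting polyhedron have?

44

The base solid has V = 44, E = 66, F = 24.
The dual swaps V and F and preserves E: V′ = F = 24, E′ = E = 66, F′ = V = 44.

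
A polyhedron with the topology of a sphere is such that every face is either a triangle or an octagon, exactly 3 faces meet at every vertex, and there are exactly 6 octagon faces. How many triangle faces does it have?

Let x be the number of triangles; then F = 6 + x.
Edge–face incidences: 2E = 8·6 + 3·x = 48 + 3x.
Every vertex has degree 3, so 3V = 2E.
Euler: V − E + F = 2 ⇒ (2E)/3 − E + (6 + x) = 2.
Multiply by 6: 2·(2E) − 3·(2E) + 6·(6 + x) = 12, i.e. 36 + 6x − (48 + 3x) = 12.
Collecting terms: 3x − 12 = 12, so 3x = 24, so x = 8.
Then 2E = 48 + 3·8 = 72, so E = 36, V = 2E/3 = 24, F = 6 + 8 = 14.

8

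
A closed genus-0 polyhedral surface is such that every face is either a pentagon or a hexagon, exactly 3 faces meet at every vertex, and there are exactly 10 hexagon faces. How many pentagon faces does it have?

Let x be the number of pentagons; then F = 10 + x.
Edge–face incidences: 2E = 6·10 + 5·x = 60 + 5x.
Every vertex has degree 3, so 3V = 2E.
Euler: V − E + F = 2 ⇒ (2E)/3 − E + (10 + x) = 2.
Multiply by 6: 2·(2E) − 3·(2E) + 6·(10 + x) = 12, i.e. 60 + 6x − (60 + 5x) = 12.
Collecting terms: x = 12.
Then 2E = 60 + 5·12 = 120, so E = 60, V = 2E/3 = 40, F = 10 + 12 = 22.

12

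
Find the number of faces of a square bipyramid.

8

A bipyramid over an n-gon has 2n triangular faces and n + 2 vertices: V = 4 + 2 = 6, E = 3·4 = 12, F = 2·4 = 8.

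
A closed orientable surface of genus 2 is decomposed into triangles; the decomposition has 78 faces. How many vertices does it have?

χ = 2 − 2·2 = -2, and every face is a triangle so 3F = 2E.
E = 3·78/2 = 117. Then V = -2 + E − F = -2 + 117 − 78 = 37.

37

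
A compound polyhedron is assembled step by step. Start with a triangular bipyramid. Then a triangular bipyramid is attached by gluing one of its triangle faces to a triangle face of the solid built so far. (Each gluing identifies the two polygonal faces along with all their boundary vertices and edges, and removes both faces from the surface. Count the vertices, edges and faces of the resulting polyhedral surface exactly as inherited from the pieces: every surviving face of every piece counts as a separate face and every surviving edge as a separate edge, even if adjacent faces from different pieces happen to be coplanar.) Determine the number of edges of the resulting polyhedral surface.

15

A triangular bipyramid: V=5, E=9, F=6.
Attach a triangular bipyramid (V=5, E=9, F=6) along a 3-gon: merge 3 vertices and 3 edges, delete both glued faces → V=7, E=15, F=10.
Check: V − E + F = 7 − 15 + 10 = 2.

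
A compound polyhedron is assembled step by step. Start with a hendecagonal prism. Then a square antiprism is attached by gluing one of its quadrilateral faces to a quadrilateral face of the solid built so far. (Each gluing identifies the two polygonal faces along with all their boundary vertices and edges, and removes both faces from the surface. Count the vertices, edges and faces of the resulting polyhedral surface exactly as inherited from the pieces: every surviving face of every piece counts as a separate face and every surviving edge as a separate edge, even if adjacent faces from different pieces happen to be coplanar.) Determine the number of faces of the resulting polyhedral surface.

21

A hendecagonal prism: V=22, E=33, F=13.
Attach a square antiprism (V=8, E=16, F=10) along a 4-gon: merge 4 vertices and 4 edges, delete both glued faces → V=26, E=45, F=21.
Check: V − E + F = 26 − 45 + 21 = 2.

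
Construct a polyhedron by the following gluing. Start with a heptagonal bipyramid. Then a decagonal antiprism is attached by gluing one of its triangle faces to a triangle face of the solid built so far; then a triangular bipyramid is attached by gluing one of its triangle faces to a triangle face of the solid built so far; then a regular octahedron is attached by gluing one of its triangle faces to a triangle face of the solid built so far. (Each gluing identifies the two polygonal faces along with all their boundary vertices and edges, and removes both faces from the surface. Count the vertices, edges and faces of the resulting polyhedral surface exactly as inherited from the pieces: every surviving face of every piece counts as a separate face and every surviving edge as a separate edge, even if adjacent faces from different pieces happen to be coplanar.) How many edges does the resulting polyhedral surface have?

A heptagonal bipyramid: V=9, E=21, F=14.
Attach a decagonal antiprism (V=20, E=40, F=22) along a 3-gon: merge 3 vertices and 3 edges, delete both glued faces → V=26, E=58, F=34.
Attach a triangular bipyramid (V=5, E=9, F=6) along a 3-gon: merge 3 vertices and 3 edges, delete both glued faces → V=28, E=64, F=38.
Attach a regular octahedron (V=6, E=12, F=8) along a 3-gon: merge 3 vertices and 3 edges, delete both glued faces → V=31, E=73, F=44.
Check: V − E + F = 31 − 73 + 44 = 2.

73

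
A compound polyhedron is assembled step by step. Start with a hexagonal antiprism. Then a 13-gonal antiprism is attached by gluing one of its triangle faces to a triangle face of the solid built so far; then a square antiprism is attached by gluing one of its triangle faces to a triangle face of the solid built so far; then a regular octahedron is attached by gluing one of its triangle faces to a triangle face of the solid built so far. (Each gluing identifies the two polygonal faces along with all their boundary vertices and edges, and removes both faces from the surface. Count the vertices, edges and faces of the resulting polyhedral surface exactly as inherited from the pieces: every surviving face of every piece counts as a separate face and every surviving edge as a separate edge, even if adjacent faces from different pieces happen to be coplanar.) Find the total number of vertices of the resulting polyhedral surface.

43

A hexagonal antiprism: V=12, E=24, F=14.
Attach a 13-gonal antiprism (V=26, E=52, F=28) along a 3-gon: merge 3 vertices and 3 edges, delete both glued faces → V=35, E=73, F=40.
Attach a square antiprism (V=8, E=16, F=10) along a 3-gon: merge 3 vertices and 3 edges, delete both glued faces → V=40, E=86, F=48.
Attach a regular octahedron (V=6, E=12, F=8) along a 3-gon: merge 3 vertices and 3 edges, delete both glued faces → V=43, E=95, F=54.
Check: V − E + F = 43 − 95 + 54 = 2.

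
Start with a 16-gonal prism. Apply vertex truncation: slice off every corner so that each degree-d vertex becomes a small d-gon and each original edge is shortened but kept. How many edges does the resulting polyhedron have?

The base solid has V = 32, E = 48, F = 18.
Truncation replaces each original edge-end by a new vertex, so V′ = 2E = 96.
Each original edge survives, and each old vertex of degree d contributes d new edges; summing degrees gives Σd = 2E, so E′ = E + 2E = 3E = 144.
Each original face survives and each original vertex becomes one new face: F′ = F + V = 50.

144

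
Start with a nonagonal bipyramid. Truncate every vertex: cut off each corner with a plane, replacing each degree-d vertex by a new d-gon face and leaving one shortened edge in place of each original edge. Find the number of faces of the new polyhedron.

The base solid has V = 11, E = 27, F = 18.
Truncation replaces each original edge-end by a new vertex, so V′ = 2E = 54.
Each original edge survives, and each old vertex of degree d contributes d new edges; summing degrees gives Σd = 2E, so E′ = E + 2E = 3E = 81.
Each original face survives and each original vertex becomes one new face: F′ = F + V = 29.

29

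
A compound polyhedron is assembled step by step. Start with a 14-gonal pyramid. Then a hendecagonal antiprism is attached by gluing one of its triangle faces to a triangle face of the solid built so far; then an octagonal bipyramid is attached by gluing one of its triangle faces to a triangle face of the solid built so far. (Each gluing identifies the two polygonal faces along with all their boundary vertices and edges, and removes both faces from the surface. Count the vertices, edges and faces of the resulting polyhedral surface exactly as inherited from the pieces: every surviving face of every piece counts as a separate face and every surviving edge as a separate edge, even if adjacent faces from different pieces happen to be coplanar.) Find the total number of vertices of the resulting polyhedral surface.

A 14-gonal pyramid: V=15, E=28, F=15.
Attach a hendecagonal antiprism (V=22, E=44, F=24) along a 3-gon: merge 3 vertices and 3 edges, delete both glued faces → V=34, E=69, F=37.
Attach an octagonal bipyramid (V=10, E=24, F=16) along a 3-gon: merge 3 vertices and 3 edges, delete both glued faces → V=41, E=90, F=51.
Check: V − E + F = 41 − 90 + 51 = 2.

41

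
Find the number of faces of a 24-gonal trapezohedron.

48

The n-trapezohedron (dual of the n-antiprism) has V = 2·24 + 2 = 50, E = 4·24 = 96, F = 2·24 = 48.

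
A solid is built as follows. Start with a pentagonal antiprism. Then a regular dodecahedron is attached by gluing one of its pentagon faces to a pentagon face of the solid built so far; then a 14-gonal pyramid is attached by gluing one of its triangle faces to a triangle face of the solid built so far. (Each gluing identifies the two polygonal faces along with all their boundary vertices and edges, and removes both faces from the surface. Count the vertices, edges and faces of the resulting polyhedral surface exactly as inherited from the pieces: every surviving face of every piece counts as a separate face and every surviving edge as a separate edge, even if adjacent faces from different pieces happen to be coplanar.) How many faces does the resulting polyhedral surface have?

35

A pentagonal antiprism: V=10, E=20, F=12.
Attach a regular dodecahedron (V=20, E=30, F=12) along a 5-gon: merge 5 vertices and 5 edges, delete both glued faces → V=25, E=45, F=22.
Attach a 14-gonal pyramid (V=15, E=28, F=15) along a 3-gon: merge 3 vertices and 3 edges, delete both glued faces → V=37, E=70, F=35.
Check: V − E + F = 37 − 70 + 35 = 2.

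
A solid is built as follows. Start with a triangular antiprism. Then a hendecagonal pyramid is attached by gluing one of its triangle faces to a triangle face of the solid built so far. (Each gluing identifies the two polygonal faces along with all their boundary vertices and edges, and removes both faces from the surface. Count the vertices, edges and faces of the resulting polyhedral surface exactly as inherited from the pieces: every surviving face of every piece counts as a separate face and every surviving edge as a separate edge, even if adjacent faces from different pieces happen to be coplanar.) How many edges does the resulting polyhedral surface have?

31

A triangular antiprism: V=6, E=12, F=8.
Attach a hendecagonal pyramid (V=12, E=22, F=12) along a 3-gon: merge 3 vertices and 3 edges, delete both glued faces → V=15, E=31, F=18.
Check: V − E + F = 15 − 31 + 18 = 2.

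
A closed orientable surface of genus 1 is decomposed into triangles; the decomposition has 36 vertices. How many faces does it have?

72

χ = 2 − 2·1 = 0, and every face is a triangle so 3F = 2E.
V − E + F = 0 with E = 3F/2 gives 36 − (3/2 − 1)·F = 0, so F = 72 and E = 108.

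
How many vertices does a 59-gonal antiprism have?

118

An antiprism on an n-gon has two n-gon caps and 2n triangles: V = 2·59 = 118, E = 4·59 = 236, F = 2·59 + 2 = 120.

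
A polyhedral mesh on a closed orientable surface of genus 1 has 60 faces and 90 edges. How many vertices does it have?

For a closed orientable surface of genus 1, χ = 2 − 2·1 = 0.
V = 0 + E − F = 0 + 90 − 60 = 30.

30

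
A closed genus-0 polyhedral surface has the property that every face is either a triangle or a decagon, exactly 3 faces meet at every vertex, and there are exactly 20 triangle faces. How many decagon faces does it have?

12

Let x be the number of decagons; then F = 20 + x.
Edge–face incidences: 2E = 3·20 + 10·x = 60 + 10x.
Every vertex has degree 3, so 3V = 2E.
Euler: V − E + F = 2 ⇒ (2E)/3 − E + (20 + x) = 2.
Multiply by 6: 2·(2E) − 3·(2E) + 6·(20 + x) = 12, i.e. 120 + 6x − (60 + 10x) = 12.
Collecting terms: −4x + 60 = 12, so −4x = −48, so x = 12.
Then 2E = 60 + 10·12 = 180, so E = 90, V = 2E/3 = 60, F = 20 + 12 = 32.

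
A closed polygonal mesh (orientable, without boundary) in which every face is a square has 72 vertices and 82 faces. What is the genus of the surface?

6

Every face is a square, so 2E = 4·82 = 328, giving E = 164.
χ = V − E + F = 72 − 164 + 82 = -10.
For a closed orientable surface χ = 2 − 2g, so g = (2 − (-10))/2 = 6.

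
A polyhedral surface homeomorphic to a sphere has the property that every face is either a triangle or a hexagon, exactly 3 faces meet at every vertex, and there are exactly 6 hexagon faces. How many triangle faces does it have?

4

Let x be the number of triangles; then F = 6 + x.
Edge–face incidences: 2E = 6·6 + 3·x = 36 + 3x.
Every vertex has degree 3, so 3V = 2E.
Euler: V − E + F = 2 ⇒ (2E)/3 − E + (6 + x) = 2.
Multiply by 6: 2·(2E) − 3·(2E) + 6·(6 + x) = 12, i.e. 36 + 6x − (36 + 3x) = 12.
Collecting terms: 3x = 12, so x = 4.
Then 2E = 36 + 3·4 = 48, so E = 24, V = 2E/3 = 16, F = 6 + 4 = 10.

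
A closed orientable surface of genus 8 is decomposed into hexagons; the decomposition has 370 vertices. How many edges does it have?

χ = 2 − 2·8 = -14, and every face is a hexagon so 6F = 2E.
V − E + F = -14 with E = 6F/2 gives 370 − (6/2 − 1)·F = -14, so F = 192 and E = 576.

576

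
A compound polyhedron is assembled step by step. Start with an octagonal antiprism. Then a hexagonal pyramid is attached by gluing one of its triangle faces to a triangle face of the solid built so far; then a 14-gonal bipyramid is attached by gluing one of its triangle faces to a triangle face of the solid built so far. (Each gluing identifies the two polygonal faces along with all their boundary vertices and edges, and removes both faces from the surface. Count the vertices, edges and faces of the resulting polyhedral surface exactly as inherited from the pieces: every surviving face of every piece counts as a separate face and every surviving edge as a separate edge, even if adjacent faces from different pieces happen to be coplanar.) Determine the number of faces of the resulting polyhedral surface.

49

An octagonal antiprism: V=16, E=32, F=18.
Attach a hexagonal pyramid (V=7, E=12, F=7) along a 3-gon: merge 3 vertices and 3 edges, delete both glued faces → V=20, E=41, F=23.
Attach a 14-gonal bipyramid (V=16, E=42, F=28) along a 3-gon: merge 3 vertices and 3 edges, delete both glued faces → V=33, E=80, F=49.
Check: V − E + F = 33 − 80 + 49 = 2.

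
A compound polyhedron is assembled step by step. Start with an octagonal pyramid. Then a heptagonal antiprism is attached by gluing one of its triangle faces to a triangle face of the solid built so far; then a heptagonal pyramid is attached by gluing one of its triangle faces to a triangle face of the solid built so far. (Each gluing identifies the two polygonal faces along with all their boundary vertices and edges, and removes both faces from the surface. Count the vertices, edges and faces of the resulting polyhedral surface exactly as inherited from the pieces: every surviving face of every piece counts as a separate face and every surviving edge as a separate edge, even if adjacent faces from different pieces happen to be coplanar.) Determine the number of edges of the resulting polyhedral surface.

An octagonal pyramid: V=9, E=16, F=9.
Attach a heptagonal antiprism (V=14, E=28, F=16) along a 3-gon: merge 3 vertices and 3 edges, delete both glued faces → V=20, E=41, F=23.
Attach a heptagonal pyramid (V=8, E=14, F=8) along a 3-gon: merge 3 vertices and 3 edges, delete both glued faces → V=25, E=52, F=29.
Check: V − E + F = 25 − 52 + 29 = 2.

52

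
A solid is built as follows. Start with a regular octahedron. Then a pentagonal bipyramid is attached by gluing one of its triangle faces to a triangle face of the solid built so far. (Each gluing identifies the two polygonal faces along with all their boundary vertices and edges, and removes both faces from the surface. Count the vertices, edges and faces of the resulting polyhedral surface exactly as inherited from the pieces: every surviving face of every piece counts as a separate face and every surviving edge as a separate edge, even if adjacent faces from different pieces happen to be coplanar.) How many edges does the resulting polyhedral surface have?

A regular octahedron: V=6, E=12, F=8.
Attach a pentagonal bipyramid (V=7, E=15, F=10) along a 3-gon: merge 3 vertices and 3 edges, delete both glued faces → V=10, E=24, F=16.
Check: V − E + F = 10 − 24 + 16 = 2.

24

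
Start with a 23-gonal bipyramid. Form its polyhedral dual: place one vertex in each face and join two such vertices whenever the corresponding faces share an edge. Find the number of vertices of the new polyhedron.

46

The base solid has V = 25, E = 69, F = 46.
The dual swaps V and F and preserves E: V′ = F = 46, E′ = E = 69, F′ = V = 25.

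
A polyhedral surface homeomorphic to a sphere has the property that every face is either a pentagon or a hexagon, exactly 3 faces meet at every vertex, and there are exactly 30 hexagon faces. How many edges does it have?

Let x be the number of pentagons; then F = 30 + x.
Edge–face incidences: 2E = 6·30 + 5·x = 180 + 5x.
Every vertex has degree 3, so 3V = 2E.
Euler: V − E + F = 2 ⇒ (2E)/3 − E + (30 + x) = 2.
Multiply by 6: 2·(2E) − 3·(2E) + 6·(30 + x) = 12, i.e. 180 + 6x − (180 + 5x) = 12.
Collecting terms: x = 12.
Then 2E = 180 + 5·12 = 240, so E = 120, V = 2E/3 = 80, F = 30 + 12 = 42.

120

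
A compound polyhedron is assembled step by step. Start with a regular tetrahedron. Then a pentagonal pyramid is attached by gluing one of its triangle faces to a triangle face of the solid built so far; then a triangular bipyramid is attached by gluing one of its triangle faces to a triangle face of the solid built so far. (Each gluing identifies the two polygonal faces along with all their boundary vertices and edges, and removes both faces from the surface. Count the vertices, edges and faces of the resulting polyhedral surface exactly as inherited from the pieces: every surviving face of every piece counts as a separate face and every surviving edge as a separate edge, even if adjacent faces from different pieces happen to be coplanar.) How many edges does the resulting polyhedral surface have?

A regular tetrahedron: V=4, E=6, F=4.
Attach a pentagonal pyramid (V=6, E=10, F=6) along a 3-gon: merge 3 vertices and 3 edges, delete both glued faces → V=7, E=13, F=8.
Attach a triangular bipyramid (V=5, E=9, F=6) along a 3-gon: merge 3 vertices and 3 edges, delete both glued faces → V=9, E=19, F=12.
Check: V − E + F = 9 − 19 + 12 = 2.

19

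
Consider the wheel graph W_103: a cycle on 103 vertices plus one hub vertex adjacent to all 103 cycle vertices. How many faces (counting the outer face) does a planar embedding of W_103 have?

W_103 has V = 103 + 1 = 104 vertices and E = 2·103 = 206 edges.
By Euler's formula F = 2 − V + E = 2 − 104 + 206 = 104.

104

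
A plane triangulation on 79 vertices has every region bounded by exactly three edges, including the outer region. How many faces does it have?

154

In a plane triangulation 3F = 2E and V − E + F = 2, so F = 2V − 4 = 2·79 − 4 = 154.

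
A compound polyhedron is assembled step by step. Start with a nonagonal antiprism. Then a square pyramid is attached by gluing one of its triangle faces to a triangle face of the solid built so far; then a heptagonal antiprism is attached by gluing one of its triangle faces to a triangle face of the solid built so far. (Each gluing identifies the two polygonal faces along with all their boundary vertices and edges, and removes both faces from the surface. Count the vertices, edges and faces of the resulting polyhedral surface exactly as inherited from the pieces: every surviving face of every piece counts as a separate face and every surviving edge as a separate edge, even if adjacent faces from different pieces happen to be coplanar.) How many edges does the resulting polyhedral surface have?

66

A nonagonal antiprism: V=18, E=36, F=20.
Attach a square pyramid (V=5, E=8, F=5) along a 3-gon: merge 3 vertices and 3 edges, delete both glued faces → V=20, E=41, F=23.
Attach a heptagonal antiprism (V=14, E=28, F=16) along a 3-gon: merge 3 vertices and 3 edges, delete both glued faces → V=31, E=66, F=37.
Check: V − E + F = 31 − 66 + 37 = 2.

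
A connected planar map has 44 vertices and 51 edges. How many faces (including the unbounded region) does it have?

9

Euler's formula for a connected plane graph: V − E + F = 2, so F = 2 − 44 + 51 = 9.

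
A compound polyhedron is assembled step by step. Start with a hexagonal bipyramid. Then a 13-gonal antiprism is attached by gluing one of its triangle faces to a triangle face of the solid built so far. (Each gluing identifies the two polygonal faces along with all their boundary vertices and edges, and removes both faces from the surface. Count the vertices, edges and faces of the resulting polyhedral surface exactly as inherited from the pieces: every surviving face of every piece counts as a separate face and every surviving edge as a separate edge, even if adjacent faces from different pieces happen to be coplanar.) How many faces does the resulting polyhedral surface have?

A hexagonal bipyramid: V=8, E=18, F=12.
Attach a 13-gonal antiprism (V=26, E=52, F=28) along a 3-gon: merge 3 vertices and 3 edges, delete both glued faces → V=31, E=67, F=38.
Check: V − E + F = 31 − 67 + 38 = 2.

38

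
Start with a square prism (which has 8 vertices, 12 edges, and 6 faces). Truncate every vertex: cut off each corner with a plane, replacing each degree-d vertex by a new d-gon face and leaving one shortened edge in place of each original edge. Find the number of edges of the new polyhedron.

Truncation replaces each original edge-end by a new vertex, so V′ = 2E = 24.
Each original edge survives, and each old vertex of degree d contributes d new edges; summing degrees gives Σd = 2E, so E′ = E + 2E = 3E = 36.
Each original face survives and each original vertex becomes one new face: F′ = F + V = 14.

36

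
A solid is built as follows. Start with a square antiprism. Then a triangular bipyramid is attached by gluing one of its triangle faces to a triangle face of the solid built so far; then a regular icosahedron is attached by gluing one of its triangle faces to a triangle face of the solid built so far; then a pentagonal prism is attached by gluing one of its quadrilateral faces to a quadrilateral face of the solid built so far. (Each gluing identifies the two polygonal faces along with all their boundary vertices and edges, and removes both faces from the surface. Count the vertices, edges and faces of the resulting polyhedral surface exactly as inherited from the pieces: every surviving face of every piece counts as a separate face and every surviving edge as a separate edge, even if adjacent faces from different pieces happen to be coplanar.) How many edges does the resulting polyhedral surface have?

60

A square antiprism: V=8, E=16, F=10.
Attach a triangular bipyramid (V=5, E=9, F=6) along a 3-gon: merge 3 vertices and 3 edges, delete both glued faces → V=10, E=22, F=14.
Attach a regular icosahedron (V=12, E=30, F=20) along a 3-gon: merge 3 vertices and 3 edges, delete both glued faces → V=19, E=49, F=32.
Attach a pentagonal prism (V=10, E=15, F=7) along a 4-gon: merge 4 vertices and 4 edges, delete both glued faces → V=25, E=60, F=37.
Check: V − E + F = 25 − 60 + 37 = 2.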